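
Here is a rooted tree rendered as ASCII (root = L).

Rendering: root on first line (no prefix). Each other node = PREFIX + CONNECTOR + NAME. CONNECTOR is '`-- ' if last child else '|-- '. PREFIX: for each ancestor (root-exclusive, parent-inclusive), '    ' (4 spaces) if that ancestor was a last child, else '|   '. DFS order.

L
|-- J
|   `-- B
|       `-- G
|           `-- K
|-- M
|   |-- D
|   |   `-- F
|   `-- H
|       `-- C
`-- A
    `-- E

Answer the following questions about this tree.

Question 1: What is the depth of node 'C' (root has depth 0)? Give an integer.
Path from root to C: L -> M -> H -> C
Depth = number of edges = 3

Answer: 3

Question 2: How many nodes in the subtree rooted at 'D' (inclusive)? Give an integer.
Subtree rooted at D contains: D, F
Count = 2

Answer: 2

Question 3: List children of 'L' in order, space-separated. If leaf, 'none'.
Node L's children (from adjacency): J, M, A

Answer: J M A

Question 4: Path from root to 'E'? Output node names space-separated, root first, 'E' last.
Answer: L A E

Derivation:
Walk down from root: L -> A -> E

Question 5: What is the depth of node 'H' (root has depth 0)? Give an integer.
Path from root to H: L -> M -> H
Depth = number of edges = 2

Answer: 2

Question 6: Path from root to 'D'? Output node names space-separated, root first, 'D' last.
Answer: L M D

Derivation:
Walk down from root: L -> M -> D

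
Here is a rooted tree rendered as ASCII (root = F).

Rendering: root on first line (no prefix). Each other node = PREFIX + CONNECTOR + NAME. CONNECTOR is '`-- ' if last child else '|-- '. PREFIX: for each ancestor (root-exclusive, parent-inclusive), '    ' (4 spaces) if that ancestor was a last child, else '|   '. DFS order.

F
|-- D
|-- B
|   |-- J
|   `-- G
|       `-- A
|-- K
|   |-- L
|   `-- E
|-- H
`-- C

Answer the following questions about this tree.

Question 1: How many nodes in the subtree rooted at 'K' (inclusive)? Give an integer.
Answer: 3

Derivation:
Subtree rooted at K contains: E, K, L
Count = 3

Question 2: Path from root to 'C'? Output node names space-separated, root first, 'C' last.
Answer: F C

Derivation:
Walk down from root: F -> C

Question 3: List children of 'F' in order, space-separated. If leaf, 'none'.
Answer: D B K H C

Derivation:
Node F's children (from adjacency): D, B, K, H, C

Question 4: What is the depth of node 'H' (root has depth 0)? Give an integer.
Path from root to H: F -> H
Depth = number of edges = 1

Answer: 1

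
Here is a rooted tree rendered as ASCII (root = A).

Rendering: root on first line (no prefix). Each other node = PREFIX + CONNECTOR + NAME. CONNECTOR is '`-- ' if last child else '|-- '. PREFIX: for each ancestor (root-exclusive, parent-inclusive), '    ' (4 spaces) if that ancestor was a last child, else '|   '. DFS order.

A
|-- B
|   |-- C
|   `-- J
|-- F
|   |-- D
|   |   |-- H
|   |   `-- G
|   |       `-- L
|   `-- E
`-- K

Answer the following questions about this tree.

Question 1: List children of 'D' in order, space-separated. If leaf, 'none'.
Answer: H G

Derivation:
Node D's children (from adjacency): H, G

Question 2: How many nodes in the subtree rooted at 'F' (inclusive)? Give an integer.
Subtree rooted at F contains: D, E, F, G, H, L
Count = 6

Answer: 6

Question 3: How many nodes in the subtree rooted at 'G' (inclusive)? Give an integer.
Subtree rooted at G contains: G, L
Count = 2

Answer: 2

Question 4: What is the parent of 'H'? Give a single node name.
Answer: D

Derivation:
Scan adjacency: H appears as child of D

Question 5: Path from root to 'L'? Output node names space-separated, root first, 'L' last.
Walk down from root: A -> F -> D -> G -> L

Answer: A F D G L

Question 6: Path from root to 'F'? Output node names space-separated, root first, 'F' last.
Answer: A F

Derivation:
Walk down from root: A -> F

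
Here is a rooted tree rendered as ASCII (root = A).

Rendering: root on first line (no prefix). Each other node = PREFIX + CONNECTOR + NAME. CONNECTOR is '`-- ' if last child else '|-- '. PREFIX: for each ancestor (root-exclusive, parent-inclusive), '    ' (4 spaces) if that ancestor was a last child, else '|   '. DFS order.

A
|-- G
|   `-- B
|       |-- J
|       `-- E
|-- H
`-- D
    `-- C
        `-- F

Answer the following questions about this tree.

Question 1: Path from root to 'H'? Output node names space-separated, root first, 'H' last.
Answer: A H

Derivation:
Walk down from root: A -> H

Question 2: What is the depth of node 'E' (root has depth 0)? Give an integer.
Path from root to E: A -> G -> B -> E
Depth = number of edges = 3

Answer: 3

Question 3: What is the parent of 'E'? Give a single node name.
Answer: B

Derivation:
Scan adjacency: E appears as child of B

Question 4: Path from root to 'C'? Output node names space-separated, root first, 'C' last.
Answer: A D C

Derivation:
Walk down from root: A -> D -> C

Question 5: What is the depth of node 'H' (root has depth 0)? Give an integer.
Answer: 1

Derivation:
Path from root to H: A -> H
Depth = number of edges = 1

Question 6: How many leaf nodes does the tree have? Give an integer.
Leaves (nodes with no children): E, F, H, J

Answer: 4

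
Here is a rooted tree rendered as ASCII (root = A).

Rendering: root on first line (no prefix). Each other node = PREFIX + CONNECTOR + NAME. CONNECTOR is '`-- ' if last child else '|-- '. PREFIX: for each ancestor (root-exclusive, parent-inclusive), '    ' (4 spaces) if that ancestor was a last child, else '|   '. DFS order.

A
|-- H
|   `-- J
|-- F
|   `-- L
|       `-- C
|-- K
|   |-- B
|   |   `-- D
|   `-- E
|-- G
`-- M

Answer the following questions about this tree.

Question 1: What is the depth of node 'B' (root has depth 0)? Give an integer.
Path from root to B: A -> K -> B
Depth = number of edges = 2

Answer: 2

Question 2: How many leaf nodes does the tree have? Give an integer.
Leaves (nodes with no children): C, D, E, G, J, M

Answer: 6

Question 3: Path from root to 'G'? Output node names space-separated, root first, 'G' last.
Answer: A G

Derivation:
Walk down from root: A -> G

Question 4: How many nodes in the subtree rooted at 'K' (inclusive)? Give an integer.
Subtree rooted at K contains: B, D, E, K
Count = 4

Answer: 4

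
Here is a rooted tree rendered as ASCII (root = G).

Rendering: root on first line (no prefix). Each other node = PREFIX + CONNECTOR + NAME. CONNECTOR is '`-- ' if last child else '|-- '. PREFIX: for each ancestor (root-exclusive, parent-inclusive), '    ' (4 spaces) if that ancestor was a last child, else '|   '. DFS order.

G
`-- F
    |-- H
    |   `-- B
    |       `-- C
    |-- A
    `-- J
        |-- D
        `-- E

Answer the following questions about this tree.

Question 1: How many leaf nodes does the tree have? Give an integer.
Answer: 4

Derivation:
Leaves (nodes with no children): A, C, D, E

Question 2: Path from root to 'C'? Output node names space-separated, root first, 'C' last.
Walk down from root: G -> F -> H -> B -> C

Answer: G F H B C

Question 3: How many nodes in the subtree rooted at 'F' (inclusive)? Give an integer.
Subtree rooted at F contains: A, B, C, D, E, F, H, J
Count = 8

Answer: 8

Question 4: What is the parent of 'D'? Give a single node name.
Scan adjacency: D appears as child of J

Answer: J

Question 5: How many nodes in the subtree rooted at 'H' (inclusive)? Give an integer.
Answer: 3

Derivation:
Subtree rooted at H contains: B, C, H
Count = 3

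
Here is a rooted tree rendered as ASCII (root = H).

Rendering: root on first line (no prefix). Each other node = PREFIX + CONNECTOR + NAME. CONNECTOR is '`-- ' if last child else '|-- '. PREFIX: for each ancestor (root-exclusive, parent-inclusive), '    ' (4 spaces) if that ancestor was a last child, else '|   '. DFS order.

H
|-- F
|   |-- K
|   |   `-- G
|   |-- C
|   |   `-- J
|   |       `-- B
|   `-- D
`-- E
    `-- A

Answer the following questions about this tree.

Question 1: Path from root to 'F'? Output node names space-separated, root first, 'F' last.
Walk down from root: H -> F

Answer: H F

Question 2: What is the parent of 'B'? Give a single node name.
Answer: J

Derivation:
Scan adjacency: B appears as child of J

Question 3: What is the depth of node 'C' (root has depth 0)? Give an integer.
Answer: 2

Derivation:
Path from root to C: H -> F -> C
Depth = number of edges = 2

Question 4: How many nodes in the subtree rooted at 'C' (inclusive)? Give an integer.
Subtree rooted at C contains: B, C, J
Count = 3

Answer: 3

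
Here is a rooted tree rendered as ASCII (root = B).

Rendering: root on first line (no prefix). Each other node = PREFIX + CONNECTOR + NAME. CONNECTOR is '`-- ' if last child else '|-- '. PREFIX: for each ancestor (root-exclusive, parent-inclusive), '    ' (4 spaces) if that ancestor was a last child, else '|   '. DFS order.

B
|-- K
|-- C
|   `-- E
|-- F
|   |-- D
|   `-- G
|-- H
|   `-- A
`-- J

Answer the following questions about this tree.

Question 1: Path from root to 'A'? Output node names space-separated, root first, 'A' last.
Answer: B H A

Derivation:
Walk down from root: B -> H -> A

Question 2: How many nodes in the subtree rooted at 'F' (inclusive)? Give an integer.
Answer: 3

Derivation:
Subtree rooted at F contains: D, F, G
Count = 3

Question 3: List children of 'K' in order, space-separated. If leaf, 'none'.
Answer: none

Derivation:
Node K's children (from adjacency): (leaf)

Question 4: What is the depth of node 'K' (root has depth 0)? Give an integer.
Path from root to K: B -> K
Depth = number of edges = 1

Answer: 1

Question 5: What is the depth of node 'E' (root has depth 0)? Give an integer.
Path from root to E: B -> C -> E
Depth = number of edges = 2

Answer: 2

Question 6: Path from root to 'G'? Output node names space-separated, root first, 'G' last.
Answer: B F G

Derivation:
Walk down from root: B -> F -> G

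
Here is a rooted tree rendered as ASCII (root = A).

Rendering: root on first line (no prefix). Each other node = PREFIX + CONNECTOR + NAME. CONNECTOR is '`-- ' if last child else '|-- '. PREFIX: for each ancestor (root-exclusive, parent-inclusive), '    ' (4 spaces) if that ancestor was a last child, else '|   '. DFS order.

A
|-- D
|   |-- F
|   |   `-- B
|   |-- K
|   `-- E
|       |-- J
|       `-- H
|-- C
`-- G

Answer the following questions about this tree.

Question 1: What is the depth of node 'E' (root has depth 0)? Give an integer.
Path from root to E: A -> D -> E
Depth = number of edges = 2

Answer: 2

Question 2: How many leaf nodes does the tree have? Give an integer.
Answer: 6

Derivation:
Leaves (nodes with no children): B, C, G, H, J, K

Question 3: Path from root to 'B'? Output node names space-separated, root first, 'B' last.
Answer: A D F B

Derivation:
Walk down from root: A -> D -> F -> B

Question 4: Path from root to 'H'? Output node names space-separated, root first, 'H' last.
Answer: A D E H

Derivation:
Walk down from root: A -> D -> E -> H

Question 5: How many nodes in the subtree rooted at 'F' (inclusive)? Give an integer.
Answer: 2

Derivation:
Subtree rooted at F contains: B, F
Count = 2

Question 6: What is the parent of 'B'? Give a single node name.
Answer: F

Derivation:
Scan adjacency: B appears as child of F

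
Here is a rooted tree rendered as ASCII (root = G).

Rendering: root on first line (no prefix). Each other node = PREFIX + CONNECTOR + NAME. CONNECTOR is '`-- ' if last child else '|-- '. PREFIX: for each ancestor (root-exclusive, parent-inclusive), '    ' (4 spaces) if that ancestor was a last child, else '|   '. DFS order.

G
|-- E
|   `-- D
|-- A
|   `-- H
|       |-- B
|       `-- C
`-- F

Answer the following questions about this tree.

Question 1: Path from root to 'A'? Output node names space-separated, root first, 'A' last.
Answer: G A

Derivation:
Walk down from root: G -> A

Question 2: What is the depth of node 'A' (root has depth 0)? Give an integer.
Path from root to A: G -> A
Depth = number of edges = 1

Answer: 1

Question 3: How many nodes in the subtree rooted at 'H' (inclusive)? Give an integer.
Subtree rooted at H contains: B, C, H
Count = 3

Answer: 3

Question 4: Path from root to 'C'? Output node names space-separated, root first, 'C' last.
Walk down from root: G -> A -> H -> C

Answer: G A H C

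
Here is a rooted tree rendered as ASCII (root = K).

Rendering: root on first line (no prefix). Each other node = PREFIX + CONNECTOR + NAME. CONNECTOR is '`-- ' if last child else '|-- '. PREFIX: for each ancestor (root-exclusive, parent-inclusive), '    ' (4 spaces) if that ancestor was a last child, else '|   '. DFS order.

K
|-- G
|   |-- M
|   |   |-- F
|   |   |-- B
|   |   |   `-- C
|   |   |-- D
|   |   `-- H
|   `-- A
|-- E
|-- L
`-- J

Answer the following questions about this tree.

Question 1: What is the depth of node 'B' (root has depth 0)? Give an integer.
Answer: 3

Derivation:
Path from root to B: K -> G -> M -> B
Depth = number of edges = 3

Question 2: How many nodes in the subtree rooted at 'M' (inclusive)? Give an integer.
Subtree rooted at M contains: B, C, D, F, H, M
Count = 6

Answer: 6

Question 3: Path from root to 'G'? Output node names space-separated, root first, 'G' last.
Answer: K G

Derivation:
Walk down from root: K -> G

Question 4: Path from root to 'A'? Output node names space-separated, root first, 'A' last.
Walk down from root: K -> G -> A

Answer: K G A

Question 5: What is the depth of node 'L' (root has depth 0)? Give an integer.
Answer: 1

Derivation:
Path from root to L: K -> L
Depth = number of edges = 1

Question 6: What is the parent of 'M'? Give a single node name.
Answer: G

Derivation:
Scan adjacency: M appears as child of G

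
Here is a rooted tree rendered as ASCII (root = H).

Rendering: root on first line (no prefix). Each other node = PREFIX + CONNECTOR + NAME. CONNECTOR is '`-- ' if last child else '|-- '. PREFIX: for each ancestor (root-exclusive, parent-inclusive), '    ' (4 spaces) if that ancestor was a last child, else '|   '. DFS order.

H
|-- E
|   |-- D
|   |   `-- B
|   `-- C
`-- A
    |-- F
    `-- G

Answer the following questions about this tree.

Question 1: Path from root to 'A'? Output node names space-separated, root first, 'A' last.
Walk down from root: H -> A

Answer: H A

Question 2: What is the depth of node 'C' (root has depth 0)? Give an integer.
Answer: 2

Derivation:
Path from root to C: H -> E -> C
Depth = number of edges = 2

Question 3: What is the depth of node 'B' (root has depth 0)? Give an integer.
Answer: 3

Derivation:
Path from root to B: H -> E -> D -> B
Depth = number of edges = 3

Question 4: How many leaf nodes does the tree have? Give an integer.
Answer: 4

Derivation:
Leaves (nodes with no children): B, C, F, G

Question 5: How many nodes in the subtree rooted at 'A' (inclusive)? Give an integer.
Answer: 3

Derivation:
Subtree rooted at A contains: A, F, G
Count = 3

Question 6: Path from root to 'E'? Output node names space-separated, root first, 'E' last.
Walk down from root: H -> E

Answer: H E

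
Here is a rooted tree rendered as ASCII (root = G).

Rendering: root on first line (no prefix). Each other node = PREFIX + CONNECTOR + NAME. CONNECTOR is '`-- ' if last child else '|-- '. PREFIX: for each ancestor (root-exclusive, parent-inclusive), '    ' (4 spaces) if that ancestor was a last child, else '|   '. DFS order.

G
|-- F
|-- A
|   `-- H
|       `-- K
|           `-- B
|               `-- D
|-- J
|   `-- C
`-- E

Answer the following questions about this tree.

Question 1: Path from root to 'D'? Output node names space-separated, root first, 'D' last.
Answer: G A H K B D

Derivation:
Walk down from root: G -> A -> H -> K -> B -> D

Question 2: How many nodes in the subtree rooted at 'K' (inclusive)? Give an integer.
Answer: 3

Derivation:
Subtree rooted at K contains: B, D, K
Count = 3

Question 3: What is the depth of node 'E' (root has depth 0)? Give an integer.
Answer: 1

Derivation:
Path from root to E: G -> E
Depth = number of edges = 1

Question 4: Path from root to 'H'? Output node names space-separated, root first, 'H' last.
Answer: G A H

Derivation:
Walk down from root: G -> A -> H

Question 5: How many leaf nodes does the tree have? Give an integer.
Leaves (nodes with no children): C, D, E, F

Answer: 4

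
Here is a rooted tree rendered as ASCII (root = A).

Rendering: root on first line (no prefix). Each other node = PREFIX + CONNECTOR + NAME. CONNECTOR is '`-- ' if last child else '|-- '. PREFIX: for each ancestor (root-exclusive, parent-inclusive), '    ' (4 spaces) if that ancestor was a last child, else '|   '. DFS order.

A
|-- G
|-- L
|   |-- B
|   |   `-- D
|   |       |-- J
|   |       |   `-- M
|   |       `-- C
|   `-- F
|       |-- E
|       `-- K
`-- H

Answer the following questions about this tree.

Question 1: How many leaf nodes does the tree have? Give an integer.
Leaves (nodes with no children): C, E, G, H, K, M

Answer: 6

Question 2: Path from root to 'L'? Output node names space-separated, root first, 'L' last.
Answer: A L

Derivation:
Walk down from root: A -> L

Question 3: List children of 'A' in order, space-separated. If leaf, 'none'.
Answer: G L H

Derivation:
Node A's children (from adjacency): G, L, H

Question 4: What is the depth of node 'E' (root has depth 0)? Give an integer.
Path from root to E: A -> L -> F -> E
Depth = number of edges = 3

Answer: 3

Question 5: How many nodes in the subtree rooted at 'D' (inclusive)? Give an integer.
Answer: 4

Derivation:
Subtree rooted at D contains: C, D, J, M
Count = 4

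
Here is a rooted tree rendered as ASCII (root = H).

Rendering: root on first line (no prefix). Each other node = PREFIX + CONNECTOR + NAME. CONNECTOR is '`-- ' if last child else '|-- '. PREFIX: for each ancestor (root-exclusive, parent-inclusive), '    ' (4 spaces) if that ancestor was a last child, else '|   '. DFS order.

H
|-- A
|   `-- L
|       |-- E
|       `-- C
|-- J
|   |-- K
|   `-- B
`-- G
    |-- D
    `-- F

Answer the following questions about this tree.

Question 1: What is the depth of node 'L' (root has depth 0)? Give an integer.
Path from root to L: H -> A -> L
Depth = number of edges = 2

Answer: 2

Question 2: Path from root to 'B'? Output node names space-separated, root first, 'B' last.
Walk down from root: H -> J -> B

Answer: H J B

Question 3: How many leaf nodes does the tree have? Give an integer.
Leaves (nodes with no children): B, C, D, E, F, K

Answer: 6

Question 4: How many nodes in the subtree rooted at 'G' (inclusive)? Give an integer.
Subtree rooted at G contains: D, F, G
Count = 3

Answer: 3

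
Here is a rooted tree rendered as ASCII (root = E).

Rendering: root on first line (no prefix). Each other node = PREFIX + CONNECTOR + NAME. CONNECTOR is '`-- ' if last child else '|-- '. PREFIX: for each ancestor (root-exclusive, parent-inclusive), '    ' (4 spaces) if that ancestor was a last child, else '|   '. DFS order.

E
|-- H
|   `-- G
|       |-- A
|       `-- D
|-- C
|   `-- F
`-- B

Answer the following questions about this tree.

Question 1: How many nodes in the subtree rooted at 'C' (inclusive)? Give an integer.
Answer: 2

Derivation:
Subtree rooted at C contains: C, F
Count = 2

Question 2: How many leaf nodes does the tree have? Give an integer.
Leaves (nodes with no children): A, B, D, F

Answer: 4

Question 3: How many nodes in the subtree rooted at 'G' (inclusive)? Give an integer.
Subtree rooted at G contains: A, D, G
Count = 3

Answer: 3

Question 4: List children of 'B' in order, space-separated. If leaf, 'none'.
Node B's children (from adjacency): (leaf)

Answer: none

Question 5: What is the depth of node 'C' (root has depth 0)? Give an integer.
Path from root to C: E -> C
Depth = number of edges = 1

Answer: 1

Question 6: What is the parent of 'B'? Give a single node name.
Answer: E

Derivation:
Scan adjacency: B appears as child of E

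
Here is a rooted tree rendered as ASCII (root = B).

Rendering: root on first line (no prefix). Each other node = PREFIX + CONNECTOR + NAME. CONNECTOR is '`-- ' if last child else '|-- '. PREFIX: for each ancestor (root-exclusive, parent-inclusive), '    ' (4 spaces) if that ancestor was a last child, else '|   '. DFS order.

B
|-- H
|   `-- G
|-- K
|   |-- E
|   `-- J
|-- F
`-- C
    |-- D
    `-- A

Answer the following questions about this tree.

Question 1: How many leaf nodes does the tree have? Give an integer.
Answer: 6

Derivation:
Leaves (nodes with no children): A, D, E, F, G, J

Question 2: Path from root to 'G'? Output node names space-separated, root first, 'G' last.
Answer: B H G

Derivation:
Walk down from root: B -> H -> G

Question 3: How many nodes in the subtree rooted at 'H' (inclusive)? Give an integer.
Subtree rooted at H contains: G, H
Count = 2

Answer: 2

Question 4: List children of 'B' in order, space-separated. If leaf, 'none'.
Node B's children (from adjacency): H, K, F, C

Answer: H K F C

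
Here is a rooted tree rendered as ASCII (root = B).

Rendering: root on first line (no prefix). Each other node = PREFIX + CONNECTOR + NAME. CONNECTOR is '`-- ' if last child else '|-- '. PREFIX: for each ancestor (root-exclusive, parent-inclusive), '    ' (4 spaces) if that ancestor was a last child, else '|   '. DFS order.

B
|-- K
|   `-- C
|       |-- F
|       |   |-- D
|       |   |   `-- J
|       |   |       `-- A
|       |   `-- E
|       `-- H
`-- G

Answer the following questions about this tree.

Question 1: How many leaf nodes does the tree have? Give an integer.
Answer: 4

Derivation:
Leaves (nodes with no children): A, E, G, H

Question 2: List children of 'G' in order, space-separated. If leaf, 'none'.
Node G's children (from adjacency): (leaf)

Answer: none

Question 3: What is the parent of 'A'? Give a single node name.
Scan adjacency: A appears as child of J

Answer: J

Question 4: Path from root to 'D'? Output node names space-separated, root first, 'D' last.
Answer: B K C F D

Derivation:
Walk down from root: B -> K -> C -> F -> D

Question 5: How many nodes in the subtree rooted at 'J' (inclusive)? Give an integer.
Subtree rooted at J contains: A, J
Count = 2

Answer: 2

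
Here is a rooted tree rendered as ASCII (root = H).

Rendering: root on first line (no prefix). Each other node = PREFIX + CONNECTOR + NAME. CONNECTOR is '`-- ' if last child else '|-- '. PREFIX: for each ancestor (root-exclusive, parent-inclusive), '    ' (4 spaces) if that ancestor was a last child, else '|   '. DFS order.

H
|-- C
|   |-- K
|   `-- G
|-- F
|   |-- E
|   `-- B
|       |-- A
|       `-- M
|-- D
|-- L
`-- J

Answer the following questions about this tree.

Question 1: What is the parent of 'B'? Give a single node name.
Answer: F

Derivation:
Scan adjacency: B appears as child of F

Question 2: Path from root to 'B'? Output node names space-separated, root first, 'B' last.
Walk down from root: H -> F -> B

Answer: H F B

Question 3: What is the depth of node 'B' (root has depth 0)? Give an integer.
Answer: 2

Derivation:
Path from root to B: H -> F -> B
Depth = number of edges = 2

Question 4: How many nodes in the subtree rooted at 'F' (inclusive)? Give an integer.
Subtree rooted at F contains: A, B, E, F, M
Count = 5

Answer: 5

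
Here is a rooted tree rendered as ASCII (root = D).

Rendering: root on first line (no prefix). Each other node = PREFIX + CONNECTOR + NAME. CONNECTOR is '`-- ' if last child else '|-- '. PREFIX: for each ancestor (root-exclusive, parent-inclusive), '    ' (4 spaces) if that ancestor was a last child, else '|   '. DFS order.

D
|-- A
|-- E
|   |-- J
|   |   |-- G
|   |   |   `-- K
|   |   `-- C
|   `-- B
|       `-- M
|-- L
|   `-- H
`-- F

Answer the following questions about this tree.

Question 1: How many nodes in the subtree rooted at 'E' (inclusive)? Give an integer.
Subtree rooted at E contains: B, C, E, G, J, K, M
Count = 7

Answer: 7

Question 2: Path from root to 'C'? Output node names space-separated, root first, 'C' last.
Walk down from root: D -> E -> J -> C

Answer: D E J C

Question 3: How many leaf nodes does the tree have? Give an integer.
Answer: 6

Derivation:
Leaves (nodes with no children): A, C, F, H, K, M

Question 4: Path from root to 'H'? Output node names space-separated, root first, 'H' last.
Walk down from root: D -> L -> H

Answer: D L H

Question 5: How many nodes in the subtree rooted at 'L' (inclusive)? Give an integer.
Answer: 2

Derivation:
Subtree rooted at L contains: H, L
Count = 2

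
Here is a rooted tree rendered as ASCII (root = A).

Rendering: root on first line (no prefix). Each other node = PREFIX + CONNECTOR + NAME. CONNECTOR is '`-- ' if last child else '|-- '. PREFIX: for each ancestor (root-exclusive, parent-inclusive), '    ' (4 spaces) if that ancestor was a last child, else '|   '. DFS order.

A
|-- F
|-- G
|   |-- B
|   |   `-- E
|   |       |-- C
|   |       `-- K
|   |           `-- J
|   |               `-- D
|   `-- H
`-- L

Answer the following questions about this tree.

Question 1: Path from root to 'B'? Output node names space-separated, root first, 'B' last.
Answer: A G B

Derivation:
Walk down from root: A -> G -> B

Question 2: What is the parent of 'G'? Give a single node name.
Scan adjacency: G appears as child of A

Answer: A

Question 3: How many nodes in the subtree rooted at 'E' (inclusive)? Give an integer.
Answer: 5

Derivation:
Subtree rooted at E contains: C, D, E, J, K
Count = 5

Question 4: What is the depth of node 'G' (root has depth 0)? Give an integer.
Answer: 1

Derivation:
Path from root to G: A -> G
Depth = number of edges = 1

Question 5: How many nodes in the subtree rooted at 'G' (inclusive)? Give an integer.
Answer: 8

Derivation:
Subtree rooted at G contains: B, C, D, E, G, H, J, K
Count = 8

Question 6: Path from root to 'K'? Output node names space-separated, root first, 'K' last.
Walk down from root: A -> G -> B -> E -> K

Answer: A G B E K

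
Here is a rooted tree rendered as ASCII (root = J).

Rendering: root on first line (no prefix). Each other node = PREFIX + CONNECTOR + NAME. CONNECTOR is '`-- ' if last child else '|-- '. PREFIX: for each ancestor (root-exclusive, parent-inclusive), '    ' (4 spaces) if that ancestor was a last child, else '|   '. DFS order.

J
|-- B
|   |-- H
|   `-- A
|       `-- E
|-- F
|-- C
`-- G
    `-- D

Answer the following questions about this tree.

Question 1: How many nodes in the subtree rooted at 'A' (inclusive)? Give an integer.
Subtree rooted at A contains: A, E
Count = 2

Answer: 2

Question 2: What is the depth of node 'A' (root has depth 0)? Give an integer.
Path from root to A: J -> B -> A
Depth = number of edges = 2

Answer: 2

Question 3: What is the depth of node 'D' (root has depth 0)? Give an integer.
Answer: 2

Derivation:
Path from root to D: J -> G -> D
Depth = number of edges = 2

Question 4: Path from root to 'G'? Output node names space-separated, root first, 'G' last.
Walk down from root: J -> G

Answer: J G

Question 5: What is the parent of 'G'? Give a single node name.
Scan adjacency: G appears as child of J

Answer: J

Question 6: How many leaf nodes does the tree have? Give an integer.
Leaves (nodes with no children): C, D, E, F, H

Answer: 5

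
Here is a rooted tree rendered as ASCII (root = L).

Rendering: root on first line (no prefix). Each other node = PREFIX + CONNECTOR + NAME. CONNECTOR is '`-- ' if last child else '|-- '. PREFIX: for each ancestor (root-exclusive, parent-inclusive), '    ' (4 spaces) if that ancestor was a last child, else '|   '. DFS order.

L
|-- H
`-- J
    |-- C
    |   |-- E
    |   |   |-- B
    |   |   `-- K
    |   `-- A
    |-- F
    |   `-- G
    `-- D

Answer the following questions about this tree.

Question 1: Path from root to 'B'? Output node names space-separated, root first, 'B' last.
Walk down from root: L -> J -> C -> E -> B

Answer: L J C E B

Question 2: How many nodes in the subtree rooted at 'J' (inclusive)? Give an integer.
Subtree rooted at J contains: A, B, C, D, E, F, G, J, K
Count = 9

Answer: 9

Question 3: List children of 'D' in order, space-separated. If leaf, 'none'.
Answer: none

Derivation:
Node D's children (from adjacency): (leaf)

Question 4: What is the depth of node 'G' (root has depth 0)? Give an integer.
Answer: 3

Derivation:
Path from root to G: L -> J -> F -> G
Depth = number of edges = 3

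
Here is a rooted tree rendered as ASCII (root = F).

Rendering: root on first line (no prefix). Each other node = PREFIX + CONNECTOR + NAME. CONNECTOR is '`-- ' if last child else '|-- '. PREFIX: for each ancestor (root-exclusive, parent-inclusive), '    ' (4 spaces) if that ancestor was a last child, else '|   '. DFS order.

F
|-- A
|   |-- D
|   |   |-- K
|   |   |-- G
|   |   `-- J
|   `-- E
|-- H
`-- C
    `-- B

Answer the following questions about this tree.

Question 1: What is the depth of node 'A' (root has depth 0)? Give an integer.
Answer: 1

Derivation:
Path from root to A: F -> A
Depth = number of edges = 1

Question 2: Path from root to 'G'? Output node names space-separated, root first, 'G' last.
Walk down from root: F -> A -> D -> G

Answer: F A D G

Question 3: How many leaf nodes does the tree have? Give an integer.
Leaves (nodes with no children): B, E, G, H, J, K

Answer: 6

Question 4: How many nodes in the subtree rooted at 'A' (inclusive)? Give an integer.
Subtree rooted at A contains: A, D, E, G, J, K
Count = 6

Answer: 6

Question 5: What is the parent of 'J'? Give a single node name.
Answer: D

Derivation:
Scan adjacency: J appears as child of D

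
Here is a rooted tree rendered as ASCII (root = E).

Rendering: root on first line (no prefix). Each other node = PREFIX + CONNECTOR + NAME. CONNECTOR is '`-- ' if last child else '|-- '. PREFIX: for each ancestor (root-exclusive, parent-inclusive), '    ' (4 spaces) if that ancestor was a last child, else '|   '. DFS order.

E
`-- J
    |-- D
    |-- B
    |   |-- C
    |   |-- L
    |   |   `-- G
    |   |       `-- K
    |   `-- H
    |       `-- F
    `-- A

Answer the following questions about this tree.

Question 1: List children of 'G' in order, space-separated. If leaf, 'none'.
Node G's children (from adjacency): K

Answer: K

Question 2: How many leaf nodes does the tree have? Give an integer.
Leaves (nodes with no children): A, C, D, F, K

Answer: 5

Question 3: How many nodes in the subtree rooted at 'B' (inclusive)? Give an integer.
Answer: 7

Derivation:
Subtree rooted at B contains: B, C, F, G, H, K, L
Count = 7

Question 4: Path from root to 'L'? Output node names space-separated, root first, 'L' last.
Answer: E J B L

Derivation:
Walk down from root: E -> J -> B -> L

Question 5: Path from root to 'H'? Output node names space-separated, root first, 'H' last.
Walk down from root: E -> J -> B -> H

Answer: E J B H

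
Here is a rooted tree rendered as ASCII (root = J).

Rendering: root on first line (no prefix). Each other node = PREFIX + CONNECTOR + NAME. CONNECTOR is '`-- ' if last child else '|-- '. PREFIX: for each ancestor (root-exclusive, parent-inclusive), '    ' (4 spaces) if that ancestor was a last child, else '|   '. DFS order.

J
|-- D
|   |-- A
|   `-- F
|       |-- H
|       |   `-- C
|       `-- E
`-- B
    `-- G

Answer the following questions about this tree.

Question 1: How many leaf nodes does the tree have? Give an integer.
Leaves (nodes with no children): A, C, E, G

Answer: 4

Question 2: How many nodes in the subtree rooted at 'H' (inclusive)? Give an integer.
Subtree rooted at H contains: C, H
Count = 2

Answer: 2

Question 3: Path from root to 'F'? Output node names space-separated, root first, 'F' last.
Answer: J D F

Derivation:
Walk down from root: J -> D -> F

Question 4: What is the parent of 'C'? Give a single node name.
Answer: H

Derivation:
Scan adjacency: C appears as child of H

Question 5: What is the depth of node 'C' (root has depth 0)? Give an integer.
Path from root to C: J -> D -> F -> H -> C
Depth = number of edges = 4

Answer: 4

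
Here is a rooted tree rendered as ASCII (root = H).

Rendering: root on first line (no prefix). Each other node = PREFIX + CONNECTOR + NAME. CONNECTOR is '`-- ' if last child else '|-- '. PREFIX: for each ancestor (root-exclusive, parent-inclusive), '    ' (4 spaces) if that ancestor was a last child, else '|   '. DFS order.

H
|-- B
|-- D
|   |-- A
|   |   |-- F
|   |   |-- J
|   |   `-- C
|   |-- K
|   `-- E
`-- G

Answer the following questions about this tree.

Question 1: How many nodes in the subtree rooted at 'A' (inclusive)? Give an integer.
Answer: 4

Derivation:
Subtree rooted at A contains: A, C, F, J
Count = 4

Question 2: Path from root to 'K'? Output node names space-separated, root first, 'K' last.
Walk down from root: H -> D -> K

Answer: H D K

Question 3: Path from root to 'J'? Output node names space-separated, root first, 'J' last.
Answer: H D A J

Derivation:
Walk down from root: H -> D -> A -> J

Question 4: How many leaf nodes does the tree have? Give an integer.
Leaves (nodes with no children): B, C, E, F, G, J, K

Answer: 7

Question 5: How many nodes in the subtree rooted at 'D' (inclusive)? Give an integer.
Subtree rooted at D contains: A, C, D, E, F, J, K
Count = 7

Answer: 7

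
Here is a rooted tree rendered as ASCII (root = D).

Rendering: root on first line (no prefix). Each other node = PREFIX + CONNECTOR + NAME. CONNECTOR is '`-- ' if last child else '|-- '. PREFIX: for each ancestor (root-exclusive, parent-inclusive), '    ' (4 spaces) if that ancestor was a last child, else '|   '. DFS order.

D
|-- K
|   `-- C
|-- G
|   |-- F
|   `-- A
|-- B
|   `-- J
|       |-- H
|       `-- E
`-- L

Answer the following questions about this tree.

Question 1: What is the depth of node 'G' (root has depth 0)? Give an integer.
Answer: 1

Derivation:
Path from root to G: D -> G
Depth = number of edges = 1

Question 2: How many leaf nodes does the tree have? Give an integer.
Answer: 6

Derivation:
Leaves (nodes with no children): A, C, E, F, H, L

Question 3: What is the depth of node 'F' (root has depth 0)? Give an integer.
Path from root to F: D -> G -> F
Depth = number of edges = 2

Answer: 2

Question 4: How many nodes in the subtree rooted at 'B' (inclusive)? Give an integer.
Subtree rooted at B contains: B, E, H, J
Count = 4

Answer: 4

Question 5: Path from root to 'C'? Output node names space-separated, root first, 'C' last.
Answer: D K C

Derivation:
Walk down from root: D -> K -> C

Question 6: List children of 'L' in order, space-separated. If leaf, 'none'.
Answer: none

Derivation:
Node L's children (from adjacency): (leaf)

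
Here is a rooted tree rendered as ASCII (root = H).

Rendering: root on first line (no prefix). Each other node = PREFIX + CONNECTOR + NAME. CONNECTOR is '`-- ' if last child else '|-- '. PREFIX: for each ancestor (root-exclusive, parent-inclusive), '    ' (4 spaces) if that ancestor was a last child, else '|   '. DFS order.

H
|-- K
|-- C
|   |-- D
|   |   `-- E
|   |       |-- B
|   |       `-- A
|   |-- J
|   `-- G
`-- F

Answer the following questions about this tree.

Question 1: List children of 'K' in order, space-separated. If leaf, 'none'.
Node K's children (from adjacency): (leaf)

Answer: none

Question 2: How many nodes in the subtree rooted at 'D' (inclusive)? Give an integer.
Answer: 4

Derivation:
Subtree rooted at D contains: A, B, D, E
Count = 4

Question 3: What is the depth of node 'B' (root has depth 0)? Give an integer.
Path from root to B: H -> C -> D -> E -> B
Depth = number of edges = 4

Answer: 4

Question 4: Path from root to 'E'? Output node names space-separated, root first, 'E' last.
Walk down from root: H -> C -> D -> E

Answer: H C D E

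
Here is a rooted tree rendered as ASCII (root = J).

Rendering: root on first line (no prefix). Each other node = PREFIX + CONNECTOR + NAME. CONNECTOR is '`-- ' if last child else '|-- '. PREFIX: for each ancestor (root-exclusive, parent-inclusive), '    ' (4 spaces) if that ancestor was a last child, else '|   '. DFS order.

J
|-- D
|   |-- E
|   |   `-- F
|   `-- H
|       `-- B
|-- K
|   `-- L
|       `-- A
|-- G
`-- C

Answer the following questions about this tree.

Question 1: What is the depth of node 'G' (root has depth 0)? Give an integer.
Path from root to G: J -> G
Depth = number of edges = 1

Answer: 1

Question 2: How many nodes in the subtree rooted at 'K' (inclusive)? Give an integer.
Answer: 3

Derivation:
Subtree rooted at K contains: A, K, L
Count = 3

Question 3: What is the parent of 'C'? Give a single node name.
Answer: J

Derivation:
Scan adjacency: C appears as child of J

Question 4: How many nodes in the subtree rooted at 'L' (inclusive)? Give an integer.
Subtree rooted at L contains: A, L
Count = 2

Answer: 2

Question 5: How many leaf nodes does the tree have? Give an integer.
Leaves (nodes with no children): A, B, C, F, G

Answer: 5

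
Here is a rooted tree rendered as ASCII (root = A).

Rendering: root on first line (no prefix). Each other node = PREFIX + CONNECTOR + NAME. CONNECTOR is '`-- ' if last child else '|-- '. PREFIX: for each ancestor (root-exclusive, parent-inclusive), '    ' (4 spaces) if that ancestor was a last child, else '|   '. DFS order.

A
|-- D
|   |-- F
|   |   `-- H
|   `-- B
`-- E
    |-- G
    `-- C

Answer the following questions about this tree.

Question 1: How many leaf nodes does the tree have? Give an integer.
Answer: 4

Derivation:
Leaves (nodes with no children): B, C, G, H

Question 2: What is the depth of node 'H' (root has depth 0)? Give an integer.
Answer: 3

Derivation:
Path from root to H: A -> D -> F -> H
Depth = number of edges = 3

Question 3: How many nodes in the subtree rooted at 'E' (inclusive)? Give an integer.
Answer: 3

Derivation:
Subtree rooted at E contains: C, E, G
Count = 3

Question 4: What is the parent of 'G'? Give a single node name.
Answer: E

Derivation:
Scan adjacency: G appears as child of E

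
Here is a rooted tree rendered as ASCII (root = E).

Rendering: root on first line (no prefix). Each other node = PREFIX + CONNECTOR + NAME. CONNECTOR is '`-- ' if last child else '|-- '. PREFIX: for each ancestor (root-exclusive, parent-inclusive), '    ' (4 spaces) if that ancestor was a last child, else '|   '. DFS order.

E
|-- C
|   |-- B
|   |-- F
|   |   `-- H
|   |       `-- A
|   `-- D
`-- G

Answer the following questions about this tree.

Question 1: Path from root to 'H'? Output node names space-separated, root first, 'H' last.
Walk down from root: E -> C -> F -> H

Answer: E C F H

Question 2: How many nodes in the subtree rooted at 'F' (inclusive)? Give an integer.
Answer: 3

Derivation:
Subtree rooted at F contains: A, F, H
Count = 3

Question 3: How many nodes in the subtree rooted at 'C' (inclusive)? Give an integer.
Answer: 6

Derivation:
Subtree rooted at C contains: A, B, C, D, F, H
Count = 6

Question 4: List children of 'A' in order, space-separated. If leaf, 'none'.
Node A's children (from adjacency): (leaf)

Answer: none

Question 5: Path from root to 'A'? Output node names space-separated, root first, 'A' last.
Answer: E C F H A

Derivation:
Walk down from root: E -> C -> F -> H -> A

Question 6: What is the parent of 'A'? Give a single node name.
Scan adjacency: A appears as child of H

Answer: H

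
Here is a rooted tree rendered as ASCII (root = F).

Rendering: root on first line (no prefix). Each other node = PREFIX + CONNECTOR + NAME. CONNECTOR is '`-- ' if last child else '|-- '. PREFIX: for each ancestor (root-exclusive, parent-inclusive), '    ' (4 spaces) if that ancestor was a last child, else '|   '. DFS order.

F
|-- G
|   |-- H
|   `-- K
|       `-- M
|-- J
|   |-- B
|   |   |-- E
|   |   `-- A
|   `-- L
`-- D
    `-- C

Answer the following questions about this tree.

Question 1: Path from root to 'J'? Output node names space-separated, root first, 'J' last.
Walk down from root: F -> J

Answer: F J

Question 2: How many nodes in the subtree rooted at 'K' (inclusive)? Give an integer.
Subtree rooted at K contains: K, M
Count = 2

Answer: 2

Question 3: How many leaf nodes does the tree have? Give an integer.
Answer: 6

Derivation:
Leaves (nodes with no children): A, C, E, H, L, M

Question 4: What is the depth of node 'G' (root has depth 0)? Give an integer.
Answer: 1

Derivation:
Path from root to G: F -> G
Depth = number of edges = 1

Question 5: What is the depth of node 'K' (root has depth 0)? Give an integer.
Path from root to K: F -> G -> K
Depth = number of edges = 2

Answer: 2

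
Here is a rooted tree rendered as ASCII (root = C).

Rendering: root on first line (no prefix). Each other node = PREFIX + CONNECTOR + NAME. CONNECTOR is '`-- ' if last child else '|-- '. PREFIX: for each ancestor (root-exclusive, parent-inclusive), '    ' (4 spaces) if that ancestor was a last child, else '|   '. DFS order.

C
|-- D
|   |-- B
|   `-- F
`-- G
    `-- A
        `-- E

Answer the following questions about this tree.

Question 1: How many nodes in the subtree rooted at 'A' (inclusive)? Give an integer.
Subtree rooted at A contains: A, E
Count = 2

Answer: 2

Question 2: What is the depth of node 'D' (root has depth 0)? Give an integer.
Answer: 1

Derivation:
Path from root to D: C -> D
Depth = number of edges = 1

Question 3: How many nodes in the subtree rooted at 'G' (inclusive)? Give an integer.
Subtree rooted at G contains: A, E, G
Count = 3

Answer: 3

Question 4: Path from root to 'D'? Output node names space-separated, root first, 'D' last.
Walk down from root: C -> D

Answer: C D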